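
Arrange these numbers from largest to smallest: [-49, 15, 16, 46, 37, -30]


Original list: [-49, 15, 16, 46, 37, -30]
Repeatedly take the largest remaining element:
  Remaining [-49, 15, 16, 46, 37, -30] -> largest is 46
  Remaining [-49, 15, 16, 37, -30] -> largest is 37
  Remaining [-49, 15, 16, -30] -> largest is 16
  Remaining [-49, 15, -30] -> largest is 15
  Remaining [-49, -30] -> largest is -30
  Remaining [-49] -> largest is -49
Collecting the picks in order gives the descending list.
Final answer: [46, 37, 16, 15, -30, -49]


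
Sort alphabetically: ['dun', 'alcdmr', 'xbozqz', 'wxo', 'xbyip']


Compare strings character by character (the first differing letter decides):
  'alcdmr' < 'dun' since 'a' < 'd' at position 1
  'dun' < 'wxo' since 'd' < 'w' at position 1
  'wxo' < 'xbozqz' since 'w' < 'x' at position 1
  'xbozqz' < 'xbyip' since 'o' < 'y' at position 3
Chaining these comparisons gives the alphabetical order.
Final answer: ['alcdmr', 'dun', 'wxo', 'xbozqz', 'xbyip']


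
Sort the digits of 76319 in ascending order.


The number 76319 has digits: 7, 6, 3, 1, 9
Sorted: 1, 3, 6, 7, 9
Joining the sorted digits gives the result.
Final answer: 13679


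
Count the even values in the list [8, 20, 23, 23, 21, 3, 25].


Check each element:
  8 is even
  20 is even
  23 is odd
  23 is odd
  21 is odd
  3 is odd
  25 is odd
Evens: [8, 20]
Count of evens = 2
Final answer: 2


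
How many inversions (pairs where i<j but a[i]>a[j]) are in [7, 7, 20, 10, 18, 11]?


For each element, count the later elements that are smaller than it:
  7 (index 0): smaller elements after it = [] -> 0
  7 (index 1): smaller elements after it = [] -> 0
  20 (index 2): smaller elements after it = [10, 18, 11] -> 3
  10 (index 3): smaller elements after it = [] -> 0
  18 (index 4): smaller elements after it = [11] -> 1
Total inversions = 0 + 0 + 3 + 0 + 1 = 4
Final answer: 4


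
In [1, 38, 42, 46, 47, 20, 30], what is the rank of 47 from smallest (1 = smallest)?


Sort ascending: [1, 20, 30, 38, 42, 46, 47]
Find 47 in the sorted list.
47 is at position 7 (1-indexed).
Final answer: 7


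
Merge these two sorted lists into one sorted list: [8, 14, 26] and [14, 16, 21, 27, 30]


List A: [8, 14, 26]
List B: [14, 16, 21, 27, 30]
Repeatedly compare the front elements and take the smaller:
  8 vs 14 -> take 8
  14 vs 14 -> take 14
  26 vs 14 -> take 14
  26 vs 16 -> take 16
  26 vs 21 -> take 21
  26 vs 27 -> take 26
  A is exhausted; append the rest of B: [27, 30]
Final answer: [8, 14, 14, 16, 21, 26, 27, 30]


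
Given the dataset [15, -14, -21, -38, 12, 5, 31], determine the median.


First, sort the list: [-38, -21, -14, 5, 12, 15, 31]
The list has 7 elements (odd count).
The middle index is 3 (0-based), and the element there is 5.
Final answer: 5


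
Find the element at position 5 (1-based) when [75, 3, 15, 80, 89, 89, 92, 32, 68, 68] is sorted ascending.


Sort ascending: [3, 15, 32, 68, 68, 75, 80, 89, 89, 92]
The 5th element (1-indexed) is at index 4.
Value = 68
Final answer: 68


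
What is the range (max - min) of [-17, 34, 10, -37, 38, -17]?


Maximum value: 38
Minimum value: -37
Range = 38 - (-37) = 75
Final answer: 75


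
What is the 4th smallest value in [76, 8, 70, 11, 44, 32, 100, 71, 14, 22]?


Sort ascending: [8, 11, 14, 22, 32, 44, 70, 71, 76, 100]
The 4th element (1-indexed) is at index 3.
Value = 22
Final answer: 22


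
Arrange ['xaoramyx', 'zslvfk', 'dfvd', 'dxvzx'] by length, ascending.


Compute lengths:
  'xaoramyx' has length 8
  'zslvfk' has length 6
  'dfvd' has length 4
  'dxvzx' has length 5
Lengths in increasing order: 4 < 5 < 6 < 8
Listing the words in that order gives the answer.
Final answer: ['dfvd', 'dxvzx', 'zslvfk', 'xaoramyx']


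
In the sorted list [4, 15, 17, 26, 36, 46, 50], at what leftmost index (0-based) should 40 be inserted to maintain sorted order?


List is sorted: [4, 15, 17, 26, 36, 46, 50]
We need the leftmost position where 40 can be inserted, i.e. the first index whose element is >= 40 (or the end of the list if none is).
Binary search with low=0, high=7 (0-based indices):
  low=0, high=7, mid=3: a[3]=26 < 40, so low = 4
  low=4, high=7, mid=5: a[5]=46 >= 40, so high = 5
  low=4, high=5, mid=4: a[4]=36 < 40, so low = 5
Now low = high = 5, so the insertion index is 5.
Final answer: 5


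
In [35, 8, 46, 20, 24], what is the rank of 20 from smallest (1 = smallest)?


Sort ascending: [8, 20, 24, 35, 46]
Find 20 in the sorted list.
20 is at position 2 (1-indexed).
Final answer: 2


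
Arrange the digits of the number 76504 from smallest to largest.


The number 76504 has digits: 7, 6, 5, 0, 4
Sorted: 0, 4, 5, 6, 7
Joining the sorted digits gives the result.
Final answer: 04567


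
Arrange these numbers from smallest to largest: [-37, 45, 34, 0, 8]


Original list: [-37, 45, 34, 0, 8]
Repeatedly take the smallest remaining element:
  Remaining [-37, 45, 34, 0, 8] -> smallest is -37
  Remaining [45, 34, 0, 8] -> smallest is 0
  Remaining [45, 34, 8] -> smallest is 8
  Remaining [45, 34] -> smallest is 34
  Remaining [45] -> smallest is 45
Collecting the picks in order gives the sorted list.
Final answer: [-37, 0, 8, 34, 45]


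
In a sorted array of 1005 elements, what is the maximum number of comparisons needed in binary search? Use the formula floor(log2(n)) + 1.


Binary search halves the search space each step.
Maximum comparisons = floor(log2(1005)) + 1
log2(1005) = 9.973
floor(log2(1005)) = 9, so 9 + 1 = 10
Final answer: 10


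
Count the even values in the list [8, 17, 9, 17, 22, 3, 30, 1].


Check each element:
  8 is even
  17 is odd
  9 is odd
  17 is odd
  22 is even
  3 is odd
  30 is even
  1 is odd
Evens: [8, 22, 30]
Count of evens = 3
Final answer: 3


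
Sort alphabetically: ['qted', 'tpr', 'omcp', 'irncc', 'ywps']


Compare strings character by character (the first differing letter decides):
  'irncc' < 'omcp' since 'i' < 'o' at position 1
  'omcp' < 'qted' since 'o' < 'q' at position 1
  'qted' < 'tpr' since 'q' < 't' at position 1
  'tpr' < 'ywps' since 't' < 'y' at position 1
Chaining these comparisons gives the alphabetical order.
Final answer: ['irncc', 'omcp', 'qted', 'tpr', 'ywps']


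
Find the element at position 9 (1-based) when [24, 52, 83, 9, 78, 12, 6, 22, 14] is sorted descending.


Sort descending: [83, 78, 52, 24, 22, 14, 12, 9, 6]
The 9th element (1-indexed) is at index 8.
Value = 6
Final answer: 6


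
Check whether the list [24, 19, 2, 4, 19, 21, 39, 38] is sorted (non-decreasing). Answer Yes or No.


Check consecutive pairs:
  24 <= 19? False
  19 <= 2? False
  2 <= 4? True
  4 <= 19? True
  19 <= 21? True
  21 <= 39? True
  39 <= 38? False
3 consecutive pair(s) are out of order, so the list is not sorted.
Final answer: No


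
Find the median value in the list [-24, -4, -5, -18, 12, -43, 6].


First, sort the list: [-43, -24, -18, -5, -4, 6, 12]
The list has 7 elements (odd count).
The middle index is 3 (0-based), and the element there is -5.
Final answer: -5


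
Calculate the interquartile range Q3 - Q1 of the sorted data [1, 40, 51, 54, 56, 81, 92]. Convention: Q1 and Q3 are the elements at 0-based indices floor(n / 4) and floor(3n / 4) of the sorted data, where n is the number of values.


The data has n = 7 elements.
Q1 index = floor(7 / 4) = floor(1.75) = 1; Q3 index = floor(3 * 7 / 4) = floor(5.25) = 5
Q1 = element at index 1 = 40
Q3 = element at index 5 = 81
IQR = 81 - 40 = 41
Final answer: 41


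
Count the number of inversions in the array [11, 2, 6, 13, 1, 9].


For each element, count the later elements that are smaller than it:
  11 (index 0): smaller elements after it = [2, 6, 1, 9] -> 4
  2 (index 1): smaller elements after it = [1] -> 1
  6 (index 2): smaller elements after it = [1] -> 1
  13 (index 3): smaller elements after it = [1, 9] -> 2
  1 (index 4): smaller elements after it = [] -> 0
Total inversions = 4 + 1 + 1 + 2 + 0 = 8
Final answer: 8


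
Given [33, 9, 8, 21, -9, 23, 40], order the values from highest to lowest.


Original list: [33, 9, 8, 21, -9, 23, 40]
Repeatedly take the largest remaining element:
  Remaining [33, 9, 8, 21, -9, 23, 40] -> largest is 40
  Remaining [33, 9, 8, 21, -9, 23] -> largest is 33
  Remaining [9, 8, 21, -9, 23] -> largest is 23
  Remaining [9, 8, 21, -9] -> largest is 21
  Remaining [9, 8, -9] -> largest is 9
  Remaining [8, -9] -> largest is 8
  Remaining [-9] -> largest is -9
Collecting the picks in order gives the descending list.
Final answer: [40, 33, 23, 21, 9, 8, -9]


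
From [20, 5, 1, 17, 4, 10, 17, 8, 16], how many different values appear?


List all unique values:
Distinct values: [1, 4, 5, 8, 10, 16, 17, 20]
Count = 8
Final answer: 8


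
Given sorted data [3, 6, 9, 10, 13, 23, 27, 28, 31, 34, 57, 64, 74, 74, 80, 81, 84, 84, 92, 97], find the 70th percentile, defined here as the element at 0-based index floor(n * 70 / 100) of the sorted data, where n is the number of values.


The dataset has n = 20 elements.
Index = floor(20 * 70 / 100) = floor(1400 / 100) = floor(14) = 14
Counting from index 0 in the sorted data, the element at index 14 is 80.
Final answer: 80


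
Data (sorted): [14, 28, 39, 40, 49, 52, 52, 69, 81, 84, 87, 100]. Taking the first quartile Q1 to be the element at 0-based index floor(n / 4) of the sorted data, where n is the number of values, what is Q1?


The list has n = 12 elements.
Q1 index = floor(12 / 4) = floor(3) = 3
Counting from index 0 in the sorted data, the element at index 3 is 40.
Final answer: 40


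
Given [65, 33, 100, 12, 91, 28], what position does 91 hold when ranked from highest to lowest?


Sort descending: [100, 91, 65, 33, 28, 12]
Find 91 in the sorted list.
91 is at position 2.
Final answer: 2


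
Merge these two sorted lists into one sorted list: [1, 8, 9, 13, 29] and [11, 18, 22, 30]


List A: [1, 8, 9, 13, 29]
List B: [11, 18, 22, 30]
Repeatedly compare the front elements and take the smaller:
  1 vs 11 -> take 1
  8 vs 11 -> take 8
  9 vs 11 -> take 9
  13 vs 11 -> take 11
  13 vs 18 -> take 13
  29 vs 18 -> take 18
  29 vs 22 -> take 22
  29 vs 30 -> take 29
  A is exhausted; append the rest of B: [30]
Final answer: [1, 8, 9, 11, 13, 18, 22, 29, 30]


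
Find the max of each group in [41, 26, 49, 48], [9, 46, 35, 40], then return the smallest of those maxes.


Find max of each group:
  Group 1: [41, 26, 49, 48] -> max = 49
  Group 2: [9, 46, 35, 40] -> max = 46
Maxes: [49, 46]
Minimum of maxes = 46
Final answer: 46


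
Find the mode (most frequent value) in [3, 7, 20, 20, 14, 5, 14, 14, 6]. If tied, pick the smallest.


Count the frequency of each value:
  3 appears 1 time(s)
  5 appears 1 time(s)
  6 appears 1 time(s)
  7 appears 1 time(s)
  14 appears 3 time(s)
  20 appears 2 time(s)
Maximum frequency is 3.
Only 14 reaches that frequency, so it is the mode.
Final answer: 14


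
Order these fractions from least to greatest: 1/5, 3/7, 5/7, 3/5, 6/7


Convert to decimal for comparison:
  1/5 = 0.2
  3/7 = 0.4286
  5/7 = 0.7143
  3/5 = 0.6
  6/7 = 0.8571
Decimals in increasing order: 0.2 < 0.4286 < 0.6 < 0.7143 < 0.8571
Writing each back as its fraction gives the sorted order.
Final answer: 1/5, 3/7, 3/5, 5/7, 6/7


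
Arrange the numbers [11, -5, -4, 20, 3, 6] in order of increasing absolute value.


Compute absolute values:
  |11| = 11
  |-5| = 5
  |-4| = 4
  |20| = 20
  |3| = 3
  |6| = 6
Absolute values in increasing order: 3 < 4 < 5 < 6 < 11 < 20
Listing the original numbers in that order gives the answer.
Final answer: [3, -4, -5, 6, 11, 20]


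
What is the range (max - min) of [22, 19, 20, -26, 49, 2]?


Maximum value: 49
Minimum value: -26
Range = 49 - (-26) = 75
Final answer: 75


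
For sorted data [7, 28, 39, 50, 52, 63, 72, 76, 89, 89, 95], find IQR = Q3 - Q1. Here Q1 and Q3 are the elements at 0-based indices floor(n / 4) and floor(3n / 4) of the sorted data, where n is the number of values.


The data has n = 11 elements.
Q1 index = floor(11 / 4) = floor(2.75) = 2; Q3 index = floor(3 * 11 / 4) = floor(8.25) = 8
Q1 = element at index 2 = 39
Q3 = element at index 8 = 89
IQR = 89 - 39 = 50
Final answer: 50


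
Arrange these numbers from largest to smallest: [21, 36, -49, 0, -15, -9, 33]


Original list: [21, 36, -49, 0, -15, -9, 33]
Repeatedly take the largest remaining element:
  Remaining [21, 36, -49, 0, -15, -9, 33] -> largest is 36
  Remaining [21, -49, 0, -15, -9, 33] -> largest is 33
  Remaining [21, -49, 0, -15, -9] -> largest is 21
  Remaining [-49, 0, -15, -9] -> largest is 0
  Remaining [-49, -15, -9] -> largest is -9
  Remaining [-49, -15] -> largest is -15
  Remaining [-49] -> largest is -49
Collecting the picks in order gives the descending list.
Final answer: [36, 33, 21, 0, -9, -15, -49]


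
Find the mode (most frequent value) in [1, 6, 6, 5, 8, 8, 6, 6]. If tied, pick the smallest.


Count the frequency of each value:
  1 appears 1 time(s)
  5 appears 1 time(s)
  6 appears 4 time(s)
  8 appears 2 time(s)
Maximum frequency is 4.
Only 6 reaches that frequency, so it is the mode.
Final answer: 6


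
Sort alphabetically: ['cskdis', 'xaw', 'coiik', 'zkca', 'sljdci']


Compare strings character by character (the first differing letter decides):
  'coiik' < 'cskdis' since 'o' < 's' at position 2
  'cskdis' < 'sljdci' since 'c' < 's' at position 1
  'sljdci' < 'xaw' since 's' < 'x' at position 1
  'xaw' < 'zkca' since 'x' < 'z' at position 1
Chaining these comparisons gives the alphabetical order.
Final answer: ['coiik', 'cskdis', 'sljdci', 'xaw', 'zkca']


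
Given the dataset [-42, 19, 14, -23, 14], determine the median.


First, sort the list: [-42, -23, 14, 14, 19]
The list has 5 elements (odd count).
The middle index is 2 (0-based), and the element there is 14.
Final answer: 14


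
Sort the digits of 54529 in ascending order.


The number 54529 has digits: 5, 4, 5, 2, 9
Sorted: 2, 4, 5, 5, 9
Joining the sorted digits gives the result.
Final answer: 24559


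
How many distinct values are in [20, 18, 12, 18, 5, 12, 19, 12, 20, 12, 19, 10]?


List all unique values:
Distinct values: [5, 10, 12, 18, 19, 20]
Count = 6
Final answer: 6


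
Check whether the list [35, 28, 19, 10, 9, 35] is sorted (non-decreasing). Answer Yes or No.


Check consecutive pairs:
  35 <= 28? False
  28 <= 19? False
  19 <= 10? False
  10 <= 9? False
  9 <= 35? True
4 consecutive pair(s) are out of order, so the list is not sorted.
Final answer: No


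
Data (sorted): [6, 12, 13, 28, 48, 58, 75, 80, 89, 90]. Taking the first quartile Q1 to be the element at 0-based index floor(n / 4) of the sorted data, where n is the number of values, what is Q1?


The list has n = 10 elements.
Q1 index = floor(10 / 4) = floor(2.5) = 2
Counting from index 0 in the sorted data, the element at index 2 is 13.
Final answer: 13


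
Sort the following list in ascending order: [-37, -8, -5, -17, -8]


Original list: [-37, -8, -5, -17, -8]
Repeatedly take the smallest remaining element:
  Remaining [-37, -8, -5, -17, -8] -> smallest is -37
  Remaining [-8, -5, -17, -8] -> smallest is -17
  Remaining [-8, -5, -8] -> smallest is -8
  Remaining [-5, -8] -> smallest is -8
  Remaining [-5] -> smallest is -5
Collecting the picks in order gives the sorted list.
Final answer: [-37, -17, -8, -8, -5]


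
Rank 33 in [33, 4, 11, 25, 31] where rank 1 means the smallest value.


Sort ascending: [4, 11, 25, 31, 33]
Find 33 in the sorted list.
33 is at position 5 (1-indexed).
Final answer: 5


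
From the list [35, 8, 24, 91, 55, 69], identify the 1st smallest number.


Sort ascending: [8, 24, 35, 55, 69, 91]
The 1st element (1-indexed) is at index 0.
Value = 8
Final answer: 8


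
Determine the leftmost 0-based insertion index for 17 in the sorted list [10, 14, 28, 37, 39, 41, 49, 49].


List is sorted: [10, 14, 28, 37, 39, 41, 49, 49]
We need the leftmost position where 17 can be inserted, i.e. the first index whose element is >= 17 (or the end of the list if none is).
Binary search with low=0, high=8 (0-based indices):
  low=0, high=8, mid=4: a[4]=39 >= 17, so high = 4
  low=0, high=4, mid=2: a[2]=28 >= 17, so high = 2
  low=0, high=2, mid=1: a[1]=14 < 17, so low = 2
Now low = high = 2, so the insertion index is 2.
Final answer: 2


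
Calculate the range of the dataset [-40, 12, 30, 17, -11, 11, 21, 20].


Maximum value: 30
Minimum value: -40
Range = 30 - (-40) = 70
Final answer: 70


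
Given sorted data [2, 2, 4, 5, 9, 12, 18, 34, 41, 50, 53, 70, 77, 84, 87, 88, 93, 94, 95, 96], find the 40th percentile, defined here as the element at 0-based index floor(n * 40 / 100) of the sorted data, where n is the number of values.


The dataset has n = 20 elements.
Index = floor(20 * 40 / 100) = floor(800 / 100) = floor(8) = 8
Counting from index 0 in the sorted data, the element at index 8 is 41.
Final answer: 41


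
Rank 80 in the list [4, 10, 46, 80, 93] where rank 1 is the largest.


Sort descending: [93, 80, 46, 10, 4]
Find 80 in the sorted list.
80 is at position 2.
Final answer: 2


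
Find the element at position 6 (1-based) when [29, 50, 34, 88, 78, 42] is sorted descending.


Sort descending: [88, 78, 50, 42, 34, 29]
The 6th element (1-indexed) is at index 5.
Value = 29
Final answer: 29


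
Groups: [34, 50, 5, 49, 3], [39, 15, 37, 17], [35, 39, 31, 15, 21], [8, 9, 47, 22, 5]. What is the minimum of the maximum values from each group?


Find max of each group:
  Group 1: [34, 50, 5, 49, 3] -> max = 50
  Group 2: [39, 15, 37, 17] -> max = 39
  Group 3: [35, 39, 31, 15, 21] -> max = 39
  Group 4: [8, 9, 47, 22, 5] -> max = 47
Maxes: [50, 39, 39, 47]
Minimum of maxes = 39
Final answer: 39


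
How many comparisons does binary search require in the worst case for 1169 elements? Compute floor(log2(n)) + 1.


Binary search halves the search space each step.
Maximum comparisons = floor(log2(1169)) + 1
log2(1169) = 10.1911
floor(log2(1169)) = 10, so 10 + 1 = 11
Final answer: 11


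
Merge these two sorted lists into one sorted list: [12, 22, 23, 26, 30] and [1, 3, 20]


List A: [12, 22, 23, 26, 30]
List B: [1, 3, 20]
Repeatedly compare the front elements and take the smaller:
  12 vs 1 -> take 1
  12 vs 3 -> take 3
  12 vs 20 -> take 12
  22 vs 20 -> take 20
  B is exhausted; append the rest of A: [22, 23, 26, 30]
Final answer: [1, 3, 12, 20, 22, 23, 26, 30]


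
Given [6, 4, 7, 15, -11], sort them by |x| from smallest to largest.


Compute absolute values:
  |6| = 6
  |4| = 4
  |7| = 7
  |15| = 15
  |-11| = 11
Absolute values in increasing order: 4 < 6 < 7 < 11 < 15
Listing the original numbers in that order gives the answer.
Final answer: [4, 6, 7, -11, 15]


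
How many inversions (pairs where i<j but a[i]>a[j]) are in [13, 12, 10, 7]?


For each element, count the later elements that are smaller than it:
  13 (index 0): smaller elements after it = [12, 10, 7] -> 3
  12 (index 1): smaller elements after it = [10, 7] -> 2
  10 (index 2): smaller elements after it = [7] -> 1
Total inversions = 3 + 2 + 1 = 6
Final answer: 6


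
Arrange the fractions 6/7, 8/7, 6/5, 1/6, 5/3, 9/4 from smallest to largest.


Convert to decimal for comparison:
  6/7 = 0.8571
  8/7 = 1.1429
  6/5 = 1.2
  1/6 = 0.1667
  5/3 = 1.6667
  9/4 = 2.25
Decimals in increasing order: 0.1667 < 0.8571 < 1.1429 < 1.2 < 1.6667 < 2.25
Writing each back as its fraction gives the sorted order.
Final answer: 1/6, 6/7, 8/7, 6/5, 5/3, 9/4


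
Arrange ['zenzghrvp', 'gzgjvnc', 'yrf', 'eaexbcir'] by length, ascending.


Compute lengths:
  'zenzghrvp' has length 9
  'gzgjvnc' has length 7
  'yrf' has length 3
  'eaexbcir' has length 8
Lengths in increasing order: 3 < 7 < 8 < 9
Listing the words in that order gives the answer.
Final answer: ['yrf', 'gzgjvnc', 'eaexbcir', 'zenzghrvp']


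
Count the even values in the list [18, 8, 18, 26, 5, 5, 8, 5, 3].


Check each element:
  18 is even
  8 is even
  18 is even
  26 is even
  5 is odd
  5 is odd
  8 is even
  5 is odd
  3 is odd
Evens: [18, 8, 18, 26, 8]
Count of evens = 5
Final answer: 5


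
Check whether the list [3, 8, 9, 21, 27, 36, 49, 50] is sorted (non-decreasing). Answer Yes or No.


Check consecutive pairs:
  3 <= 8? True
  8 <= 9? True
  9 <= 21? True
  21 <= 27? True
  27 <= 36? True
  36 <= 49? True
  49 <= 50? True
Every consecutive pair is in order, so the list is non-decreasing.
Final answer: Yes


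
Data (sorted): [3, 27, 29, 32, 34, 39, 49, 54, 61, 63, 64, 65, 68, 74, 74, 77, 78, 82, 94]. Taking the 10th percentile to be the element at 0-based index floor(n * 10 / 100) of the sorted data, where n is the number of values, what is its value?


The dataset has n = 19 elements.
Index = floor(19 * 10 / 100) = floor(190 / 100) = floor(1.9) = 1
Counting from index 0 in the sorted data, the element at index 1 is 27.
Final answer: 27


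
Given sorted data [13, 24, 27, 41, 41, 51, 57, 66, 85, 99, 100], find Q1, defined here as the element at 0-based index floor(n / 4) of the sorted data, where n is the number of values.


The list has n = 11 elements.
Q1 index = floor(11 / 4) = floor(2.75) = 2
Counting from index 0 in the sorted data, the element at index 2 is 27.
Final answer: 27


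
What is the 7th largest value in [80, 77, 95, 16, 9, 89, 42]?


Sort descending: [95, 89, 80, 77, 42, 16, 9]
The 7th element (1-indexed) is at index 6.
Value = 9
Final answer: 9


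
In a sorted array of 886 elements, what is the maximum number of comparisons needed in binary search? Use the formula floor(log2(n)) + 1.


Binary search halves the search space each step.
Maximum comparisons = floor(log2(886)) + 1
log2(886) = 9.7912
floor(log2(886)) = 9, so 9 + 1 = 10
Final answer: 10


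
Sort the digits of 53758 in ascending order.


The number 53758 has digits: 5, 3, 7, 5, 8
Sorted: 3, 5, 5, 7, 8
Joining the sorted digits gives the result.
Final answer: 35578


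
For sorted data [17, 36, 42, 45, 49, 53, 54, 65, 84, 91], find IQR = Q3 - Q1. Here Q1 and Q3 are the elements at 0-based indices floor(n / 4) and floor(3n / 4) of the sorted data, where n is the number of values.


The data has n = 10 elements.
Q1 index = floor(10 / 4) = floor(2.5) = 2; Q3 index = floor(3 * 10 / 4) = floor(7.5) = 7
Q1 = element at index 2 = 42
Q3 = element at index 7 = 65
IQR = 65 - 42 = 23
Final answer: 23


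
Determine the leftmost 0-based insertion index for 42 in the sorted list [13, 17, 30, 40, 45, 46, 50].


List is sorted: [13, 17, 30, 40, 45, 46, 50]
We need the leftmost position where 42 can be inserted, i.e. the first index whose element is >= 42 (or the end of the list if none is).
Binary search with low=0, high=7 (0-based indices):
  low=0, high=7, mid=3: a[3]=40 < 42, so low = 4
  low=4, high=7, mid=5: a[5]=46 >= 42, so high = 5
  low=4, high=5, mid=4: a[4]=45 >= 42, so high = 4
Now low = high = 4, so the insertion index is 4.
Final answer: 4


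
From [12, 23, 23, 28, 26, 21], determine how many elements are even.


Check each element:
  12 is even
  23 is odd
  23 is odd
  28 is even
  26 is even
  21 is odd
Evens: [12, 28, 26]
Count of evens = 3
Final answer: 3


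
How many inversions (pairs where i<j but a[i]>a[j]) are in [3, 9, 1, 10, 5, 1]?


For each element, count the later elements that are smaller than it:
  3 (index 0): smaller elements after it = [1, 1] -> 2
  9 (index 1): smaller elements after it = [1, 5, 1] -> 3
  1 (index 2): smaller elements after it = [] -> 0
  10 (index 3): smaller elements after it = [5, 1] -> 2
  5 (index 4): smaller elements after it = [1] -> 1
Total inversions = 2 + 3 + 0 + 2 + 1 = 8
Final answer: 8


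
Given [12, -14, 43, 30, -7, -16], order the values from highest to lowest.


Original list: [12, -14, 43, 30, -7, -16]
Repeatedly take the largest remaining element:
  Remaining [12, -14, 43, 30, -7, -16] -> largest is 43
  Remaining [12, -14, 30, -7, -16] -> largest is 30
  Remaining [12, -14, -7, -16] -> largest is 12
  Remaining [-14, -7, -16] -> largest is -7
  Remaining [-14, -16] -> largest is -14
  Remaining [-16] -> largest is -16
Collecting the picks in order gives the descending list.
Final answer: [43, 30, 12, -7, -14, -16]


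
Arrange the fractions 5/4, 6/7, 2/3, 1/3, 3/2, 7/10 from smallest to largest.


Convert to decimal for comparison:
  5/4 = 1.25
  6/7 = 0.8571
  2/3 = 0.6667
  1/3 = 0.3333
  3/2 = 1.5
  7/10 = 0.7
Decimals in increasing order: 0.3333 < 0.6667 < 0.7 < 0.8571 < 1.25 < 1.5
Writing each back as its fraction gives the sorted order.
Final answer: 1/3, 2/3, 7/10, 6/7, 5/4, 3/2


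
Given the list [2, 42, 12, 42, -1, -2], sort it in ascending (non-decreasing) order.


Original list: [2, 42, 12, 42, -1, -2]
Repeatedly take the smallest remaining element:
  Remaining [2, 42, 12, 42, -1, -2] -> smallest is -2
  Remaining [2, 42, 12, 42, -1] -> smallest is -1
  Remaining [2, 42, 12, 42] -> smallest is 2
  Remaining [42, 12, 42] -> smallest is 12
  Remaining [42, 42] -> smallest is 42
  Remaining [42] -> smallest is 42
Collecting the picks in order gives the sorted list.
Final answer: [-2, -1, 2, 12, 42, 42]


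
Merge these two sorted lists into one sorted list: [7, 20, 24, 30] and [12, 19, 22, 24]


List A: [7, 20, 24, 30]
List B: [12, 19, 22, 24]
Repeatedly compare the front elements and take the smaller:
  7 vs 12 -> take 7
  20 vs 12 -> take 12
  20 vs 19 -> take 19
  20 vs 22 -> take 20
  24 vs 22 -> take 22
  24 vs 24 -> take 24
  30 vs 24 -> take 24
  B is exhausted; append the rest of A: [30]
Final answer: [7, 12, 19, 20, 22, 24, 24, 30]


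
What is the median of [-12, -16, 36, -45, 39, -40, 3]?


First, sort the list: [-45, -40, -16, -12, 3, 36, 39]
The list has 7 elements (odd count).
The middle index is 3 (0-based), and the element there is -12.
Final answer: -12


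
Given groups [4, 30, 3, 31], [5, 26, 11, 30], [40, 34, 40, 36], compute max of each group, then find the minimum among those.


Find max of each group:
  Group 1: [4, 30, 3, 31] -> max = 31
  Group 2: [5, 26, 11, 30] -> max = 30
  Group 3: [40, 34, 40, 36] -> max = 40
Maxes: [31, 30, 40]
Minimum of maxes = 30
Final answer: 30


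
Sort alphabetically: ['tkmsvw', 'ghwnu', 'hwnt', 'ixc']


Compare strings character by character (the first differing letter decides):
  'ghwnu' < 'hwnt' since 'g' < 'h' at position 1
  'hwnt' < 'ixc' since 'h' < 'i' at position 1
  'ixc' < 'tkmsvw' since 'i' < 't' at position 1
Chaining these comparisons gives the alphabetical order.
Final answer: ['ghwnu', 'hwnt', 'ixc', 'tkmsvw']


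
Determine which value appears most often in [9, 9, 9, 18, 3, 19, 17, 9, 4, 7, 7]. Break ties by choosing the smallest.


Count the frequency of each value:
  3 appears 1 time(s)
  4 appears 1 time(s)
  7 appears 2 time(s)
  9 appears 4 time(s)
  17 appears 1 time(s)
  18 appears 1 time(s)
  19 appears 1 time(s)
Maximum frequency is 4.
Only 9 reaches that frequency, so it is the mode.
Final answer: 9


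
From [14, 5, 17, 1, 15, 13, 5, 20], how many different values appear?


List all unique values:
Distinct values: [1, 5, 13, 14, 15, 17, 20]
Count = 7
Final answer: 7


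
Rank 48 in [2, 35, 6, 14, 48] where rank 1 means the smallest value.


Sort ascending: [2, 6, 14, 35, 48]
Find 48 in the sorted list.
48 is at position 5 (1-indexed).
Final answer: 5


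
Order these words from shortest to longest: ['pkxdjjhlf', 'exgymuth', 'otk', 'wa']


Compute lengths:
  'pkxdjjhlf' has length 9
  'exgymuth' has length 8
  'otk' has length 3
  'wa' has length 2
Lengths in increasing order: 2 < 3 < 8 < 9
Listing the words in that order gives the answer.
Final answer: ['wa', 'otk', 'exgymuth', 'pkxdjjhlf']


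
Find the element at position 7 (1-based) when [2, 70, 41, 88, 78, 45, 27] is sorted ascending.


Sort ascending: [2, 27, 41, 45, 70, 78, 88]
The 7th element (1-indexed) is at index 6.
Value = 88
Final answer: 88


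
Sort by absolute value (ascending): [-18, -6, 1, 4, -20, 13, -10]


Compute absolute values:
  |-18| = 18
  |-6| = 6
  |1| = 1
  |4| = 4
  |-20| = 20
  |13| = 13
  |-10| = 10
Absolute values in increasing order: 1 < 4 < 6 < 10 < 13 < 18 < 20
Listing the original numbers in that order gives the answer.
Final answer: [1, 4, -6, -10, 13, -18, -20]


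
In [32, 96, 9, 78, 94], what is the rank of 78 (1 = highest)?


Sort descending: [96, 94, 78, 32, 9]
Find 78 in the sorted list.
78 is at position 3.
Final answer: 3


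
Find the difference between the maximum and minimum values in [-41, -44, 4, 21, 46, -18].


Maximum value: 46
Minimum value: -44
Range = 46 - (-44) = 90
Final answer: 90


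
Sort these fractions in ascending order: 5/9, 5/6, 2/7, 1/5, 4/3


Convert to decimal for comparison:
  5/9 = 0.5556
  5/6 = 0.8333
  2/7 = 0.2857
  1/5 = 0.2
  4/3 = 1.3333
Decimals in increasing order: 0.2 < 0.2857 < 0.5556 < 0.8333 < 1.3333
Writing each back as its fraction gives the sorted order.
Final answer: 1/5, 2/7, 5/9, 5/6, 4/3


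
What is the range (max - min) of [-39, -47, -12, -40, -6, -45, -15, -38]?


Maximum value: -6
Minimum value: -47
Range = -6 - (-47) = 41
Final answer: 41


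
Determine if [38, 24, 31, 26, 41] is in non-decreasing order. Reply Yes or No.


Check consecutive pairs:
  38 <= 24? False
  24 <= 31? True
  31 <= 26? False
  26 <= 41? True
2 consecutive pair(s) are out of order, so the list is not sorted.
Final answer: No


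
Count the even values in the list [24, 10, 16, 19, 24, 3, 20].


Check each element:
  24 is even
  10 is even
  16 is even
  19 is odd
  24 is even
  3 is odd
  20 is even
Evens: [24, 10, 16, 24, 20]
Count of evens = 5
Final answer: 5


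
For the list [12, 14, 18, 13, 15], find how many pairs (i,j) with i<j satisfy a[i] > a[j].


For each element, count the later elements that are smaller than it:
  12 (index 0): smaller elements after it = [] -> 0
  14 (index 1): smaller elements after it = [13] -> 1
  18 (index 2): smaller elements after it = [13, 15] -> 2
  13 (index 3): smaller elements after it = [] -> 0
Total inversions = 0 + 1 + 2 + 0 = 3
Final answer: 3


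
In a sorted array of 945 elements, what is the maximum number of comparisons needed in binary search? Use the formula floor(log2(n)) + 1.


Binary search halves the search space each step.
Maximum comparisons = floor(log2(945)) + 1
log2(945) = 9.8842
floor(log2(945)) = 9, so 9 + 1 = 10
Final answer: 10


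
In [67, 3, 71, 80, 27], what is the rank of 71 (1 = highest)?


Sort descending: [80, 71, 67, 27, 3]
Find 71 in the sorted list.
71 is at position 2.
Final answer: 2


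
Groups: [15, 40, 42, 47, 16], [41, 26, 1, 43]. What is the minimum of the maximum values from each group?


Find max of each group:
  Group 1: [15, 40, 42, 47, 16] -> max = 47
  Group 2: [41, 26, 1, 43] -> max = 43
Maxes: [47, 43]
Minimum of maxes = 43
Final answer: 43


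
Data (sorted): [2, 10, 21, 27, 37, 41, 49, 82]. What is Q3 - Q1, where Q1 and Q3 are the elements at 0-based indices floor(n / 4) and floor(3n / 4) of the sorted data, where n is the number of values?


The data has n = 8 elements.
Q1 index = floor(8 / 4) = floor(2) = 2; Q3 index = floor(3 * 8 / 4) = floor(6) = 6
Q1 = element at index 2 = 21
Q3 = element at index 6 = 49
IQR = 49 - 21 = 28
Final answer: 28


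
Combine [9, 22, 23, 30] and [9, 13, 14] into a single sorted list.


List A: [9, 22, 23, 30]
List B: [9, 13, 14]
Repeatedly compare the front elements and take the smaller:
  9 vs 9 -> take 9
  22 vs 9 -> take 9
  22 vs 13 -> take 13
  22 vs 14 -> take 14
  B is exhausted; append the rest of A: [22, 23, 30]
Final answer: [9, 9, 13, 14, 22, 23, 30]


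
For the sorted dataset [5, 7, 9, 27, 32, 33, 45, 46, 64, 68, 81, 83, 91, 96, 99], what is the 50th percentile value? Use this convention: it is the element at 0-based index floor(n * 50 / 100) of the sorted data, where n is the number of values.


The dataset has n = 15 elements.
Index = floor(15 * 50 / 100) = floor(750 / 100) = floor(7.5) = 7
Counting from index 0 in the sorted data, the element at index 7 is 46.
Final answer: 46


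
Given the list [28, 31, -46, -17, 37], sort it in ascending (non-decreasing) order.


Original list: [28, 31, -46, -17, 37]
Repeatedly take the smallest remaining element:
  Remaining [28, 31, -46, -17, 37] -> smallest is -46
  Remaining [28, 31, -17, 37] -> smallest is -17
  Remaining [28, 31, 37] -> smallest is 28
  Remaining [31, 37] -> smallest is 31
  Remaining [37] -> smallest is 37
Collecting the picks in order gives the sorted list.
Final answer: [-46, -17, 28, 31, 37]


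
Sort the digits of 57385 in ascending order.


The number 57385 has digits: 5, 7, 3, 8, 5
Sorted: 3, 5, 5, 7, 8
Joining the sorted digits gives the result.
Final answer: 35578


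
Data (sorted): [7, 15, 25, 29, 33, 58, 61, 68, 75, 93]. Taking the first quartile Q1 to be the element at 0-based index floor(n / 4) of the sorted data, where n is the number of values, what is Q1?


The list has n = 10 elements.
Q1 index = floor(10 / 4) = floor(2.5) = 2
Counting from index 0 in the sorted data, the element at index 2 is 25.
Final answer: 25


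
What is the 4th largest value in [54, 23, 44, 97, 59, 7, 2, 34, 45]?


Sort descending: [97, 59, 54, 45, 44, 34, 23, 7, 2]
The 4th element (1-indexed) is at index 3.
Value = 45
Final answer: 45


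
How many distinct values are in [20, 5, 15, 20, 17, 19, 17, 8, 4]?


List all unique values:
Distinct values: [4, 5, 8, 15, 17, 19, 20]
Count = 7
Final answer: 7


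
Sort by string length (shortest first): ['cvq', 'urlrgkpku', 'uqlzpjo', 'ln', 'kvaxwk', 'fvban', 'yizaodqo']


Compute lengths:
  'cvq' has length 3
  'urlrgkpku' has length 9
  'uqlzpjo' has length 7
  'ln' has length 2
  'kvaxwk' has length 6
  'fvban' has length 5
  'yizaodqo' has length 8
Lengths in increasing order: 2 < 3 < 5 < 6 < 7 < 8 < 9
Listing the words in that order gives the answer.
Final answer: ['ln', 'cvq', 'fvban', 'kvaxwk', 'uqlzpjo', 'yizaodqo', 'urlrgkpku']


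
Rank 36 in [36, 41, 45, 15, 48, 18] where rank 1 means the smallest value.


Sort ascending: [15, 18, 36, 41, 45, 48]
Find 36 in the sorted list.
36 is at position 3 (1-indexed).
Final answer: 3


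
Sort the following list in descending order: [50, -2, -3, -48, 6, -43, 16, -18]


Original list: [50, -2, -3, -48, 6, -43, 16, -18]
Repeatedly take the largest remaining element:
  Remaining [50, -2, -3, -48, 6, -43, 16, -18] -> largest is 50
  Remaining [-2, -3, -48, 6, -43, 16, -18] -> largest is 16
  Remaining [-2, -3, -48, 6, -43, -18] -> largest is 6
  Remaining [-2, -3, -48, -43, -18] -> largest is -2
  Remaining [-3, -48, -43, -18] -> largest is -3
  Remaining [-48, -43, -18] -> largest is -18
  Remaining [-48, -43] -> largest is -43
  Remaining [-48] -> largest is -48
Collecting the picks in order gives the descending list.
Final answer: [50, 16, 6, -2, -3, -18, -43, -48]


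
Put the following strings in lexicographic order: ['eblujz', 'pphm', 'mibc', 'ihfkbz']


Compare strings character by character (the first differing letter decides):
  'eblujz' < 'ihfkbz' since 'e' < 'i' at position 1
  'ihfkbz' < 'mibc' since 'i' < 'm' at position 1
  'mibc' < 'pphm' since 'm' < 'p' at position 1
Chaining these comparisons gives the alphabetical order.
Final answer: ['eblujz', 'ihfkbz', 'mibc', 'pphm']


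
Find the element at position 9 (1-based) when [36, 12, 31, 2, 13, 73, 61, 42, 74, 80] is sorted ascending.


Sort ascending: [2, 12, 13, 31, 36, 42, 61, 73, 74, 80]
The 9th element (1-indexed) is at index 8.
Value = 74
Final answer: 74


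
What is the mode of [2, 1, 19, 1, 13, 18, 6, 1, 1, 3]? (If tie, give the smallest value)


Count the frequency of each value:
  1 appears 4 time(s)
  2 appears 1 time(s)
  3 appears 1 time(s)
  6 appears 1 time(s)
  13 appears 1 time(s)
  18 appears 1 time(s)
  19 appears 1 time(s)
Maximum frequency is 4.
Only 1 reaches that frequency, so it is the mode.
Final answer: 1


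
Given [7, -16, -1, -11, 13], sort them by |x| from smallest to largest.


Compute absolute values:
  |7| = 7
  |-16| = 16
  |-1| = 1
  |-11| = 11
  |13| = 13
Absolute values in increasing order: 1 < 7 < 11 < 13 < 16
Listing the original numbers in that order gives the answer.
Final answer: [-1, 7, -11, 13, -16]


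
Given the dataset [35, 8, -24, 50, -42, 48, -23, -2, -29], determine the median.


First, sort the list: [-42, -29, -24, -23, -2, 8, 35, 48, 50]
The list has 9 elements (odd count).
The middle index is 4 (0-based), and the element there is -2.
Final answer: -2


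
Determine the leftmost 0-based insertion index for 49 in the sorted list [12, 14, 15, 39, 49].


List is sorted: [12, 14, 15, 39, 49]
We need the leftmost position where 49 can be inserted, i.e. the first index whose element is >= 49 (or the end of the list if none is).
Binary search with low=0, high=5 (0-based indices):
  low=0, high=5, mid=2: a[2]=15 < 49, so low = 3
  low=3, high=5, mid=4: a[4]=49 >= 49, so high = 4
  low=3, high=4, mid=3: a[3]=39 < 49, so low = 4
Now low = high = 4, so the insertion index is 4.
Final answer: 4


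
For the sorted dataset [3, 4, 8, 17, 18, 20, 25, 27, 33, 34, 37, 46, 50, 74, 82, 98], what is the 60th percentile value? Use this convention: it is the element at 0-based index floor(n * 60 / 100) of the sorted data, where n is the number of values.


The dataset has n = 16 elements.
Index = floor(16 * 60 / 100) = floor(960 / 100) = floor(9.6) = 9
Counting from index 0 in the sorted data, the element at index 9 is 34.
Final answer: 34


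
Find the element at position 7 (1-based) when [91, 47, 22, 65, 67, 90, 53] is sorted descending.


Sort descending: [91, 90, 67, 65, 53, 47, 22]
The 7th element (1-indexed) is at index 6.
Value = 22
Final answer: 22


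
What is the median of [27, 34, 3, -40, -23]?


First, sort the list: [-40, -23, 3, 27, 34]
The list has 5 elements (odd count).
The middle index is 2 (0-based), and the element there is 3.
Final answer: 3


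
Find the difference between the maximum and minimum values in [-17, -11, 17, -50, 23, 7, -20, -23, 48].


Maximum value: 48
Minimum value: -50
Range = 48 - (-50) = 98
Final answer: 98


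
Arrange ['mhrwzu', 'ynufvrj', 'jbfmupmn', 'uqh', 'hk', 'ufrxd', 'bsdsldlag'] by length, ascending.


Compute lengths:
  'mhrwzu' has length 6
  'ynufvrj' has length 7
  'jbfmupmn' has length 8
  'uqh' has length 3
  'hk' has length 2
  'ufrxd' has length 5
  'bsdsldlag' has length 9
Lengths in increasing order: 2 < 3 < 5 < 6 < 7 < 8 < 9
Listing the words in that order gives the answer.
Final answer: ['hk', 'uqh', 'ufrxd', 'mhrwzu', 'ynufvrj', 'jbfmupmn', 'bsdsldlag']


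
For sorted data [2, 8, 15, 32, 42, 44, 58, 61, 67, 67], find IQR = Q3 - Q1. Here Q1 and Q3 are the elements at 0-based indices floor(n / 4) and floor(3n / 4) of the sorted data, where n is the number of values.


The data has n = 10 elements.
Q1 index = floor(10 / 4) = floor(2.5) = 2; Q3 index = floor(3 * 10 / 4) = floor(7.5) = 7
Q1 = element at index 2 = 15
Q3 = element at index 7 = 61
IQR = 61 - 15 = 46
Final answer: 46


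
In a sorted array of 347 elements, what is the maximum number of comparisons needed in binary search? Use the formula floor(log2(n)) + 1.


Binary search halves the search space each step.
Maximum comparisons = floor(log2(347)) + 1
log2(347) = 8.4388
floor(log2(347)) = 8, so 8 + 1 = 9
Final answer: 9


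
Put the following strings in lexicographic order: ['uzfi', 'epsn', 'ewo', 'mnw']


Compare strings character by character (the first differing letter decides):
  'epsn' < 'ewo' since 'p' < 'w' at position 2
  'ewo' < 'mnw' since 'e' < 'm' at position 1
  'mnw' < 'uzfi' since 'm' < 'u' at position 1
Chaining these comparisons gives the alphabetical order.
Final answer: ['epsn', 'ewo', 'mnw', 'uzfi']


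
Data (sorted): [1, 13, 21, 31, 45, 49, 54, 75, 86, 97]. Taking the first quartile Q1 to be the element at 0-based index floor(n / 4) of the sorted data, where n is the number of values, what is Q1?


The list has n = 10 elements.
Q1 index = floor(10 / 4) = floor(2.5) = 2
Counting from index 0 in the sorted data, the element at index 2 is 21.
Final answer: 21
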